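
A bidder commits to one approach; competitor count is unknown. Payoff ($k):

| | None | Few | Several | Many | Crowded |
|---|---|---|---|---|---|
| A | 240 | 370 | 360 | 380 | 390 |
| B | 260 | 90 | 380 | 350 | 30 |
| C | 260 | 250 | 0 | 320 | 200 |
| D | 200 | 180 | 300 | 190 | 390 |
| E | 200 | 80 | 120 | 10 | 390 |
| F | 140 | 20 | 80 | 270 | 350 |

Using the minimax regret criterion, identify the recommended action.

Column bests: None=260, Few=370, Several=380, Many=380, Crowded=390.
A regrets: 20, 0, 20, 0, 0 → max 20
B regrets: 0, 280, 0, 30, 360 → max 360
C regrets: 0, 120, 380, 60, 190 → max 380
D regrets: 60, 190, 80, 190, 0 → max 190
E regrets: 60, 290, 260, 370, 0 → max 370
F regrets: 120, 350, 300, 110, 40 → max 350
Smallest max regret = 20 → A.

A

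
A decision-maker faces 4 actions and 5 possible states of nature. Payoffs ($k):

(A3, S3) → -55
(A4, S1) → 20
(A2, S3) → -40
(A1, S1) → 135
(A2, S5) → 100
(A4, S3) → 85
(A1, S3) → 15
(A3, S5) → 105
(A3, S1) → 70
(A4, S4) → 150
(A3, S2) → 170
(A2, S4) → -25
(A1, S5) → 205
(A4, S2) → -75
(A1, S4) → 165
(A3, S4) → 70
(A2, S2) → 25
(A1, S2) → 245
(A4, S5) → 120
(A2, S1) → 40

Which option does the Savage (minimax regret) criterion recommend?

Column bests: S1=135, S2=245, S3=85, S4=165, S5=205.
A1 regrets: 0, 0, 70, 0, 0 → max 70
A2 regrets: 95, 220, 125, 190, 105 → max 220
A3 regrets: 65, 75, 140, 95, 100 → max 140
A4 regrets: 115, 320, 0, 15, 85 → max 320
Smallest max regret = 70 → A1.

A1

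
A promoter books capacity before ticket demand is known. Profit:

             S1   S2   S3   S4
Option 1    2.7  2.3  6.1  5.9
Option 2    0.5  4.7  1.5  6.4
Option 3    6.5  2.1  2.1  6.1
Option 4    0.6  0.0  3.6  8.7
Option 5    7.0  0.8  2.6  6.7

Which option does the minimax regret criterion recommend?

Option 5

Column bests: S1=7.0, S2=4.7, S3=6.1, S4=8.7.
Option 1 regrets: 4.3, 2.4, 0.0, 2.8 → max 4.3
Option 2 regrets: 6.5, 0.0, 4.6, 2.3 → max 6.5
Option 3 regrets: 0.5, 2.6, 4.0, 2.6 → max 4.0
Option 4 regrets: 6.4, 4.7, 2.5, 0.0 → max 6.4
Option 5 regrets: 0.0, 3.9, 3.5, 2.0 → max 3.9
Smallest max regret = 3.9 → Option 5.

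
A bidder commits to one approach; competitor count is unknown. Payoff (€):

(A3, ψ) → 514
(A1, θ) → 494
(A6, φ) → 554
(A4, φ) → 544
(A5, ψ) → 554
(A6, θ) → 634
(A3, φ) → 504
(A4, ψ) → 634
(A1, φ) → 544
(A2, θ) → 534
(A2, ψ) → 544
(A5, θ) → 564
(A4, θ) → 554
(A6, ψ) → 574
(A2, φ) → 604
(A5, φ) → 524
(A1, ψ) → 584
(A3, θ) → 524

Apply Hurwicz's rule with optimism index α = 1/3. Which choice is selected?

A1: 1/3·584 + 2/3·494 = 524
A2: 1/3·604 + 2/3·534 = 1672/3
A3: 1/3·524 + 2/3·504 = 1532/3
A4: 1/3·634 + 2/3·544 = 574
A5: 1/3·564 + 2/3·524 = 1612/3
A6: 1/3·634 + 2/3·554 = 1742/3
Highest Hurwicz score = 1742/3 → A6.

A6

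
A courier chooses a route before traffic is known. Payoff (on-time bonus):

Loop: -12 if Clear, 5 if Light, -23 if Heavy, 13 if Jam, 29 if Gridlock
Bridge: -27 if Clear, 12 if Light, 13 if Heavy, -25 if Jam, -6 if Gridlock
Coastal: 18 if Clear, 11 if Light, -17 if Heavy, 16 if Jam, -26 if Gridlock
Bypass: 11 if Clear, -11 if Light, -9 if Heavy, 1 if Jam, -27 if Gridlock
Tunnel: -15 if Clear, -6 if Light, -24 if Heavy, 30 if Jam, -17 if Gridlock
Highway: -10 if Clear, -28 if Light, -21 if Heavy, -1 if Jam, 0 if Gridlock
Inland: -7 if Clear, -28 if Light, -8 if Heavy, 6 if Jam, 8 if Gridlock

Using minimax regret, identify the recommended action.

Column bests: Clear=18, Light=12, Heavy=13, Jam=30, Gridlock=29.
Loop regrets: 30, 7, 36, 17, 0 → max 36
Bridge regrets: 45, 0, 0, 55, 35 → max 55
Coastal regrets: 0, 1, 30, 14, 55 → max 55
Bypass regrets: 7, 23, 22, 29, 56 → max 56
Tunnel regrets: 33, 18, 37, 0, 46 → max 46
Highway regrets: 28, 40, 34, 31, 29 → max 40
Inland regrets: 25, 40, 21, 24, 21 → max 40
Smallest max regret = 36 → Loop.

Loop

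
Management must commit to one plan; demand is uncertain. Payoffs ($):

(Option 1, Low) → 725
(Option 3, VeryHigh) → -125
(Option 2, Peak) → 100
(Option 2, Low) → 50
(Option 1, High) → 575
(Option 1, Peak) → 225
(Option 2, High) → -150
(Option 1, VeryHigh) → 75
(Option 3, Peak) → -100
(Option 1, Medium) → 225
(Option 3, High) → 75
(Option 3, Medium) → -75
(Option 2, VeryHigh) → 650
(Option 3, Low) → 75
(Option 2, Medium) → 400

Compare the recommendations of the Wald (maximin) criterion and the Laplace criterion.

Row minima: Option 1=75, Option 2=-150, Option 3=-125
Best worst-case = 75 → Option 1.
Row averages: Option 1=365, Option 2=210, Option 3=-30
Highest average = 365 → Option 1.

maximin → Option 1; laplace → Option 1 (agree)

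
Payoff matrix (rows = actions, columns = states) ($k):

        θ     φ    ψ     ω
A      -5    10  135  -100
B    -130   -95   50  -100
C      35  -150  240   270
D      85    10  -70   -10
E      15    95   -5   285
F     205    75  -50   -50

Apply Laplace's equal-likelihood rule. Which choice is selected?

Row averages: A=10, B=-68.75, C=98.75, D=3.75, E=97.5, F=45
Highest average = 98.75 → C.

C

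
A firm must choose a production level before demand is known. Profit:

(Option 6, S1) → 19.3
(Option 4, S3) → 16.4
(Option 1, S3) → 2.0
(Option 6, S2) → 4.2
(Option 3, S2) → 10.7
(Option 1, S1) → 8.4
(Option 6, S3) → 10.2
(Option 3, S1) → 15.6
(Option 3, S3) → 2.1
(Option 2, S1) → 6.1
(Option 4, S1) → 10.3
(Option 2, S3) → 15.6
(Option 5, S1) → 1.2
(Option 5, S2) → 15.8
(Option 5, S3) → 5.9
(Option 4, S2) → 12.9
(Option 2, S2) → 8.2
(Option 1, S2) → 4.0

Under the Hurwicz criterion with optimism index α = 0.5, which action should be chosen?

Option 1: 0.5·8.4 + 0.5·2.0 = 5.2
Option 2: 0.5·15.6 + 0.5·6.1 = 10.85
Option 3: 0.5·15.6 + 0.5·2.1 = 8.85
Option 4: 0.5·16.4 + 0.5·10.3 = 13.35
Option 5: 0.5·15.8 + 0.5·1.2 = 8.5
Option 6: 0.5·19.3 + 0.5·4.2 = 11.75
Highest Hurwicz score = 13.35 → Option 4.

Option 4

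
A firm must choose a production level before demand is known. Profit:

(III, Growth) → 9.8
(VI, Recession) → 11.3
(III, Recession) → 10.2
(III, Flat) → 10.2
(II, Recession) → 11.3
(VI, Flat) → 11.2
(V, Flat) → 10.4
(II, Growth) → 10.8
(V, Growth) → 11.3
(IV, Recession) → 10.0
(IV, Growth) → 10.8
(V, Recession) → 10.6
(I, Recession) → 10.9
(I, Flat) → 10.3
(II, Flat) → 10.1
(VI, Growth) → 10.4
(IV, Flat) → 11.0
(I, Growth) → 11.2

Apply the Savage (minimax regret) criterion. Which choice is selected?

Column bests: Recession=11.3, Flat=11.2, Growth=11.3.
I regrets: 0.4, 0.9, 0.1 → max 0.9
II regrets: 0.0, 1.1, 0.5 → max 1.1
III regrets: 1.1, 1.0, 1.5 → max 1.5
IV regrets: 1.3, 0.2, 0.5 → max 1.3
V regrets: 0.7, 0.8, 0.0 → max 0.8
VI regrets: 0.0, 0.0, 0.9 → max 0.9
Smallest max regret = 0.8 → V.

V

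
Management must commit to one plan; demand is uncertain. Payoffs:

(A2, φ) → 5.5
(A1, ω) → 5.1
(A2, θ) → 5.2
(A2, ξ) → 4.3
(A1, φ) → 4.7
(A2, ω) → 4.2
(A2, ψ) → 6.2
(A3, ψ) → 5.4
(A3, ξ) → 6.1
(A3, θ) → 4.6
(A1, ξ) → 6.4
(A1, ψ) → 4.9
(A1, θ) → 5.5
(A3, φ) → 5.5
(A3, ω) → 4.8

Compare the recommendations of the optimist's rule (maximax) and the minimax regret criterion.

Row maxima: A1=6.4, A2=6.2, A3=6.1
Best best-case = 6.4 → A1.
Column bests: θ=5.5, φ=5.5, ψ=6.2, ω=5.1, ξ=6.4.
A1 regrets: 0.0, 0.8, 1.3, 0.0, 0.0 → max 1.3
A2 regrets: 0.3, 0.0, 0.0, 0.9, 2.1 → max 2.1
A3 regrets: 0.9, 0.0, 0.8, 0.3, 0.3 → max 0.9
Smallest max regret = 0.9 → A3.

maximax → A1; minimax regret → A3 (disagree)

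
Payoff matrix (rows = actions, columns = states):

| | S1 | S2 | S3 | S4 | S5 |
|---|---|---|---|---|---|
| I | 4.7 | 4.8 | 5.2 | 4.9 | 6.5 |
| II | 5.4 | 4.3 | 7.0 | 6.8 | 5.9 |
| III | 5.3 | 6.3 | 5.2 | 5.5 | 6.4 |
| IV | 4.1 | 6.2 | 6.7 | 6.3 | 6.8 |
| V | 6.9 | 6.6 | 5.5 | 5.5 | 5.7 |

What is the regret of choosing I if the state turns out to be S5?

Best payoff under S5 is 6.8.
Regret = 6.8 − 6.5 = 0.3.

0.3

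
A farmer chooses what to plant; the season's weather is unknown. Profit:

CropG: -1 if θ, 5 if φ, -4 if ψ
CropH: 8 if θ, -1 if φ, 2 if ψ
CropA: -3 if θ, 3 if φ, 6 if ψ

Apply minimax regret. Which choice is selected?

Column bests: θ=8, φ=5, ψ=6.
CropG regrets: 9, 0, 10 → max 10
CropH regrets: 0, 6, 4 → max 6
CropA regrets: 11, 2, 0 → max 11
Smallest max regret = 6 → CropH.

CropH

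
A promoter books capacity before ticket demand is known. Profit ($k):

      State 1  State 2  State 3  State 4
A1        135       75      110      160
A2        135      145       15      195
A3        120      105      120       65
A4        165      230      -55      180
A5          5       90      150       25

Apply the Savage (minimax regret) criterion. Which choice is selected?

A3

Column bests: State 1=165, State 2=230, State 3=150, State 4=195.
A1 regrets: 30, 155, 40, 35 → max 155
A2 regrets: 30, 85, 135, 0 → max 135
A3 regrets: 45, 125, 30, 130 → max 130
A4 regrets: 0, 0, 205, 15 → max 205
A5 regrets: 160, 140, 0, 170 → max 170
Smallest max regret = 130 → A3.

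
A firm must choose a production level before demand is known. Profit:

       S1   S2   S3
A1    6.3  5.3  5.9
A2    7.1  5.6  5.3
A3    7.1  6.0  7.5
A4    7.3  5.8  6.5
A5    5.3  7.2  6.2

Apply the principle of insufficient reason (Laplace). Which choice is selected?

Row averages: A1=35/6, A2=6, A3=103/15, A4=98/15, A5=187/30
Highest average = 103/15 → A3.

A3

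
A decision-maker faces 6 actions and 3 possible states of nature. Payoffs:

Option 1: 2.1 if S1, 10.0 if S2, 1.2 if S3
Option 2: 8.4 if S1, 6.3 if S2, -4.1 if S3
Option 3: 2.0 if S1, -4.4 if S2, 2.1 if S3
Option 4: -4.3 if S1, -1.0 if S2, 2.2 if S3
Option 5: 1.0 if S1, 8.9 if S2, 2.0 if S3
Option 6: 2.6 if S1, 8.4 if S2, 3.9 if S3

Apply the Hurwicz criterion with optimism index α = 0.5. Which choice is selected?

Option 1: 0.5·10.0 + 0.5·1.2 = 5.6
Option 2: 0.5·8.4 + 0.5·(-4.1) = 2.15
Option 3: 0.5·2.1 + 0.5·(-4.4) = -1.15
Option 4: 0.5·2.2 + 0.5·(-4.3) = -1.05
Option 5: 0.5·8.9 + 0.5·1.0 = 4.95
Option 6: 0.5·8.4 + 0.5·2.6 = 5.5
Highest Hurwicz score = 5.6 → Option 1.

Option 1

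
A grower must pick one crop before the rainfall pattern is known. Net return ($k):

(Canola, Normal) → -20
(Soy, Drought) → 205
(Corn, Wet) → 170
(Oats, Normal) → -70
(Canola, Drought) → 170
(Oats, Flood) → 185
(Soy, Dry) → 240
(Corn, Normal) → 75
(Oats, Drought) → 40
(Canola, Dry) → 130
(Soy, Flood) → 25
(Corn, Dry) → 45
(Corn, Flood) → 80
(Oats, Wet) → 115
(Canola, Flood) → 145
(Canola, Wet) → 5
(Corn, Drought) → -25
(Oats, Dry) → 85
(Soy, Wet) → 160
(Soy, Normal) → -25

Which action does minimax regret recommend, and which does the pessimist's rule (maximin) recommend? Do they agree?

minimax regret → Soy; maximin → Canola (disagree)

Column bests: Drought=205, Dry=240, Normal=75, Wet=170, Flood=185.
Oats regrets: 165, 155, 145, 55, 0 → max 165
Soy regrets: 0, 0, 100, 10, 160 → max 160
Corn regrets: 230, 195, 0, 0, 105 → max 230
Canola regrets: 35, 110, 95, 165, 40 → max 165
Smallest max regret = 160 → Soy.
Row minima: Oats=-70, Soy=-25, Corn=-25, Canola=-20
Best worst-case = -20 → Canola.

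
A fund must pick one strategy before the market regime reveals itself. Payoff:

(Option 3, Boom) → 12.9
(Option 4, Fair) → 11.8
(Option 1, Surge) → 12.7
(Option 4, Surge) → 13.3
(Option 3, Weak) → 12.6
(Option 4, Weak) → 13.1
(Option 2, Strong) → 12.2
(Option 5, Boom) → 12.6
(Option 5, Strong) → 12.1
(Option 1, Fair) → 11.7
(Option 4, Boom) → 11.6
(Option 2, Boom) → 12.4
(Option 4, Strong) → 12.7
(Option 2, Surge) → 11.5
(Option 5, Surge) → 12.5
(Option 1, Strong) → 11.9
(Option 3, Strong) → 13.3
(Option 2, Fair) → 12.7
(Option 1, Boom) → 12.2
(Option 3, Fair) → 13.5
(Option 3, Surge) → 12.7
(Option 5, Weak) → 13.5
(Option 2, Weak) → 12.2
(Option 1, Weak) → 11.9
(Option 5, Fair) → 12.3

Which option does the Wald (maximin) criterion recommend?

Row minima: Option 1=11.7, Option 2=11.5, Option 3=12.6, Option 4=11.6, Option 5=12.1
Best worst-case = 12.6 → Option 3.

Option 3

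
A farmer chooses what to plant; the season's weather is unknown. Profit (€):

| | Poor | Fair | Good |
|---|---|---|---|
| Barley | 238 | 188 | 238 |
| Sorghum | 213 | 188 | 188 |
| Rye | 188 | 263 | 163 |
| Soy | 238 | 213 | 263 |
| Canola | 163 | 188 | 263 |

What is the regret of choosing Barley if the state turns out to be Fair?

Best payoff under Fair is 263.
Regret = 263 − 188 = 75.

75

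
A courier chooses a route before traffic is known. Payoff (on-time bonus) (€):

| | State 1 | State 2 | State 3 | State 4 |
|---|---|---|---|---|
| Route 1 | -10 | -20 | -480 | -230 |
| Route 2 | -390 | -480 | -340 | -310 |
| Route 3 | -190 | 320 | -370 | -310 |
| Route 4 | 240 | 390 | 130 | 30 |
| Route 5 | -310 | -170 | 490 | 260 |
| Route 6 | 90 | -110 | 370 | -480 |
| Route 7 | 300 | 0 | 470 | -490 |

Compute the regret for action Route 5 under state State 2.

560

Best payoff under State 2 is 390.
Regret = 390 − (-170) = 560.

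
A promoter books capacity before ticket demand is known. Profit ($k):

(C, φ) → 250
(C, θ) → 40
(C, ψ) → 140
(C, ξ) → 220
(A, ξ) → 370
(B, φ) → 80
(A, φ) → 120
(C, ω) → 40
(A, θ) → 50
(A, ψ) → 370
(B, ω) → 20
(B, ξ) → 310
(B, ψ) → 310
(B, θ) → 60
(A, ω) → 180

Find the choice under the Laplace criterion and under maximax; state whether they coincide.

Row averages: A=218, B=156, C=138
Highest average = 218 → A.
Row maxima: A=370, B=310, C=250
Best best-case = 370 → A.

laplace → A; maximax → A (agree)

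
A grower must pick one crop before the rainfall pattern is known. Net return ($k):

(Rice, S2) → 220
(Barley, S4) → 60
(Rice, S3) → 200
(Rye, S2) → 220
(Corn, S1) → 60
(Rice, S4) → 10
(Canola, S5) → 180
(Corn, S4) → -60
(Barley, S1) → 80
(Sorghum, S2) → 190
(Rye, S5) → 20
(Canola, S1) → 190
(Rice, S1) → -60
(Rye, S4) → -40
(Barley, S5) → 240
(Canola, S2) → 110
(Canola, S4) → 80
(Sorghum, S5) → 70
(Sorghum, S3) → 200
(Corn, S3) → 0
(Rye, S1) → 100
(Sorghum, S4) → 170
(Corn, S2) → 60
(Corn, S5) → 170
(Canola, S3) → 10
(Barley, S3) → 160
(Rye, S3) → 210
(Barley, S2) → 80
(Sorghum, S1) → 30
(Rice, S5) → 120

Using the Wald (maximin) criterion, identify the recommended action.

Barley

Row minima: Sorghum=30, Barley=60, Canola=10, Rice=-60, Rye=-40, Corn=-60
Best worst-case = 60 → Barley.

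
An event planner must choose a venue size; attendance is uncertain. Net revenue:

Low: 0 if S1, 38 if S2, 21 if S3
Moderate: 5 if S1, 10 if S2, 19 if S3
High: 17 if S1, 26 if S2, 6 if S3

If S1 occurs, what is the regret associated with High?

Best payoff under S1 is 17.
Regret = 17 − 17 = 0.

0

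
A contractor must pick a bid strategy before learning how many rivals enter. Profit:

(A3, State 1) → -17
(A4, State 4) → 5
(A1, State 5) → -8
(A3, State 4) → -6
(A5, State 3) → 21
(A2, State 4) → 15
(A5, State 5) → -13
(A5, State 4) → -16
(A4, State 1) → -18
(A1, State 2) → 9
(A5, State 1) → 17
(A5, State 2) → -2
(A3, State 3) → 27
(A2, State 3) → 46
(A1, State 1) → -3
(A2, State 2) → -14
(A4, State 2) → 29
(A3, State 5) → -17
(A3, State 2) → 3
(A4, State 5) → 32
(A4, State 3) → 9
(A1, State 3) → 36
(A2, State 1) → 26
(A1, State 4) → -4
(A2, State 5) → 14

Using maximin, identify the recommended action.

Row minima: A1=-8, A2=-14, A3=-17, A4=-18, A5=-16
Best worst-case = -8 → A1.

A1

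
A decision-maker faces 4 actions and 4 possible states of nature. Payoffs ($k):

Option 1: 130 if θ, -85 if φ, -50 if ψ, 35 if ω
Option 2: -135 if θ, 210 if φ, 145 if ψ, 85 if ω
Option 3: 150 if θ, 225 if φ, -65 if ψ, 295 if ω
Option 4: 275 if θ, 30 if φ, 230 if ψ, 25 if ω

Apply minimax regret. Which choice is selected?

Column bests: θ=275, φ=225, ψ=230, ω=295.
Option 1 regrets: 145, 310, 280, 260 → max 310
Option 2 regrets: 410, 15, 85, 210 → max 410
Option 3 regrets: 125, 0, 295, 0 → max 295
Option 4 regrets: 0, 195, 0, 270 → max 270
Smallest max regret = 270 → Option 4.

Option 4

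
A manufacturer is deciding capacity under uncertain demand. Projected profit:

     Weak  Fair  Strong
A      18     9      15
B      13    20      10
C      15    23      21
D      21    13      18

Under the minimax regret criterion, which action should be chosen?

C

Column bests: Weak=21, Fair=23, Strong=21.
A regrets: 3, 14, 6 → max 14
B regrets: 8, 3, 11 → max 11
C regrets: 6, 0, 0 → max 6
D regrets: 0, 10, 3 → max 10
Smallest max regret = 6 → C.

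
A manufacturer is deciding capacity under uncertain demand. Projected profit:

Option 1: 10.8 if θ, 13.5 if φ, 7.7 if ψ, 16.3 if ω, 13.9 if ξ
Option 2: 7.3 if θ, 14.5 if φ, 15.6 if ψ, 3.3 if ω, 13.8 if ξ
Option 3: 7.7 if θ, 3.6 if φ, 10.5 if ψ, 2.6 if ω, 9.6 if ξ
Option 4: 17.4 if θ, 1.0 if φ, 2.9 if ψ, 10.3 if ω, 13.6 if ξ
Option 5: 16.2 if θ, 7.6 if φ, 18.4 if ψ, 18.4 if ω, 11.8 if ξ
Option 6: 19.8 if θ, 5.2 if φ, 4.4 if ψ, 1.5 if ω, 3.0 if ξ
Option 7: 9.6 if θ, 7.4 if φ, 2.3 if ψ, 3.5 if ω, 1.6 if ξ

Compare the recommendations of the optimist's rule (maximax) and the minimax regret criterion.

Row maxima: Option 1=16.3, Option 2=15.6, Option 3=10.5, Option 4=17.4, Option 5=18.4, Option 6=19.8, Option 7=9.6
Best best-case = 19.8 → Option 6.
Column bests: θ=19.8, φ=14.5, ψ=18.4, ω=18.4, ξ=13.9.
Option 1 regrets: 9.0, 1.0, 10.7, 2.1, 0.0 → max 10.7
Option 2 regrets: 12.5, 0.0, 2.8, 15.1, 0.1 → max 15.1
Option 3 regrets: 12.1, 10.9, 7.9, 15.8, 4.3 → max 15.8
Option 4 regrets: 2.4, 13.5, 15.5, 8.1, 0.3 → max 15.5
Option 5 regrets: 3.6, 6.9, 0.0, 0.0, 2.1 → max 6.9
Option 6 regrets: 0.0, 9.3, 14.0, 16.9, 10.9 → max 16.9
Option 7 regrets: 10.2, 7.1, 16.1, 14.9, 12.3 → max 16.1
Smallest max regret = 6.9 → Option 5.

maximax → Option 6; minimax regret → Option 5 (disagree)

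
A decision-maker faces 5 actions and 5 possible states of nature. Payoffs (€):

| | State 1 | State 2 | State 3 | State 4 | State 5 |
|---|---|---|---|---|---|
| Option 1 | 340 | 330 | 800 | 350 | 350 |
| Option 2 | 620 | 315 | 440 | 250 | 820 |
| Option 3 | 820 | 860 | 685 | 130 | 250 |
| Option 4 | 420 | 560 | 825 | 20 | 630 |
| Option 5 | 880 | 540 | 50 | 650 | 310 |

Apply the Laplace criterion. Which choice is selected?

Option 3

Row averages: Option 1=434, Option 2=489, Option 3=549, Option 4=491, Option 5=486
Highest average = 549 → Option 3.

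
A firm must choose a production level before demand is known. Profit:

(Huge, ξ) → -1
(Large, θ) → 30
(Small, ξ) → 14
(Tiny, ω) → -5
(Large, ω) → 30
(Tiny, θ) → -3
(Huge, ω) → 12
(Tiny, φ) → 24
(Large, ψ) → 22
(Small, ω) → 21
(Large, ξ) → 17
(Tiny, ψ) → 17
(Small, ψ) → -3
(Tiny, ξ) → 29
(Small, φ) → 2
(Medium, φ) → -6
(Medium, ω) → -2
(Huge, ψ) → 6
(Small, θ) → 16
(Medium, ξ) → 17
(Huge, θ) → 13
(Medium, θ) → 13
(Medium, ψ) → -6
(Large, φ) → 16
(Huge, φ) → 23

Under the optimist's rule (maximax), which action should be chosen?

Row maxima: Tiny=29, Small=21, Medium=17, Large=30, Huge=23
Best best-case = 30 → Large.

Large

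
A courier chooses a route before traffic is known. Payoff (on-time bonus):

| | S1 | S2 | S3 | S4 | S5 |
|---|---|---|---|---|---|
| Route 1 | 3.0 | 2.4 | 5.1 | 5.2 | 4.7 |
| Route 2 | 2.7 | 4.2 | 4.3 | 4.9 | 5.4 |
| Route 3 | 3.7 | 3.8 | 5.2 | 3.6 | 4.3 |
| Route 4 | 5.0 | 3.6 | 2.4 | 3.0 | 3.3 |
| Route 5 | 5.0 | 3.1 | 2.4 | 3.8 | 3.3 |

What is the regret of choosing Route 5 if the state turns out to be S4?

1.4

Best payoff under S4 is 5.2.
Regret = 5.2 − 3.8 = 1.4.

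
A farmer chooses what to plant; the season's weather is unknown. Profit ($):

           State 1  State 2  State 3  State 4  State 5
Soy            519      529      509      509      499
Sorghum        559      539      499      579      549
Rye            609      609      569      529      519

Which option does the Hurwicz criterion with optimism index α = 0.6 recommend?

Soy: 0.6·529 + 0.4·499 = 517
Sorghum: 0.6·579 + 0.4·499 = 547
Rye: 0.6·609 + 0.4·519 = 573
Highest Hurwicz score = 573 → Rye.

Rye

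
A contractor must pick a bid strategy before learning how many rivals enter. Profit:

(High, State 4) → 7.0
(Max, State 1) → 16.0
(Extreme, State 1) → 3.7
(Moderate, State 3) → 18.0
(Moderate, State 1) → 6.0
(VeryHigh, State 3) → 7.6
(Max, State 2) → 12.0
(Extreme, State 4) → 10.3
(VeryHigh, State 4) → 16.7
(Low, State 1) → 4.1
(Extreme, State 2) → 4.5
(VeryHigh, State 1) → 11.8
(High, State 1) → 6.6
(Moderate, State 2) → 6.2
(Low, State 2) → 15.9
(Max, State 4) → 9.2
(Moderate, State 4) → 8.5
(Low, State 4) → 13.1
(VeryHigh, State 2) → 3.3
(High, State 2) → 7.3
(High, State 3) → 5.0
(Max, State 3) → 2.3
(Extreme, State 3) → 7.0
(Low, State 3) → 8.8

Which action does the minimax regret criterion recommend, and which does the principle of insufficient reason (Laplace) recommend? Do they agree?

minimax regret → Moderate; laplace → Low (disagree)

Column bests: State 1=16.0, State 2=15.9, State 3=18.0, State 4=16.7.
Low regrets: 11.9, 0.0, 9.2, 3.6 → max 11.9
Moderate regrets: 10.0, 9.7, 0.0, 8.2 → max 10.0
High regrets: 9.4, 8.6, 13.0, 9.7 → max 13.0
VeryHigh regrets: 4.2, 12.6, 10.4, 0.0 → max 12.6
Extreme regrets: 12.3, 11.4, 11.0, 6.4 → max 12.3
Max regrets: 0.0, 3.9, 15.7, 7.5 → max 15.7
Smallest max regret = 10.0 → Moderate.
Row averages: Low=10.475, Moderate=9.675, High=6.475, VeryHigh=9.85, Extreme=6.375, Max=9.875
Highest average = 10.475 → Low.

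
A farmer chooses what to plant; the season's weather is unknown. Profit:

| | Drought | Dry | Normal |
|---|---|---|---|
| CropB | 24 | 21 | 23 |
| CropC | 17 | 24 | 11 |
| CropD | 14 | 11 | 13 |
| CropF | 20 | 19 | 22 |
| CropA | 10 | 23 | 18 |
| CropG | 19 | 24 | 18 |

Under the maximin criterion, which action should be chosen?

Row minima: CropB=21, CropC=11, CropD=11, CropF=19, CropA=10, CropG=18
Best worst-case = 21 → CropB.

CropB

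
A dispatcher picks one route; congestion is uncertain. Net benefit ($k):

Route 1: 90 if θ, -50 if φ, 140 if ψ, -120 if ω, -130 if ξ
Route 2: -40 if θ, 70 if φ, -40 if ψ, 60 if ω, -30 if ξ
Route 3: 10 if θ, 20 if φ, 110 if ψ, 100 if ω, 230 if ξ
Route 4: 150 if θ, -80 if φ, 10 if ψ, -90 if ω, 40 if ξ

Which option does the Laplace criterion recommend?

Row averages: Route 1=-14, Route 2=4, Route 3=94, Route 4=6
Highest average = 94 → Route 3.

Route 3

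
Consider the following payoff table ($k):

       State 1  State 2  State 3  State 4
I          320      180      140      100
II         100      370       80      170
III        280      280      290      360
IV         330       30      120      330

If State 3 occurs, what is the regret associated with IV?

170

Best payoff under State 3 is 290.
Regret = 290 − 120 = 170.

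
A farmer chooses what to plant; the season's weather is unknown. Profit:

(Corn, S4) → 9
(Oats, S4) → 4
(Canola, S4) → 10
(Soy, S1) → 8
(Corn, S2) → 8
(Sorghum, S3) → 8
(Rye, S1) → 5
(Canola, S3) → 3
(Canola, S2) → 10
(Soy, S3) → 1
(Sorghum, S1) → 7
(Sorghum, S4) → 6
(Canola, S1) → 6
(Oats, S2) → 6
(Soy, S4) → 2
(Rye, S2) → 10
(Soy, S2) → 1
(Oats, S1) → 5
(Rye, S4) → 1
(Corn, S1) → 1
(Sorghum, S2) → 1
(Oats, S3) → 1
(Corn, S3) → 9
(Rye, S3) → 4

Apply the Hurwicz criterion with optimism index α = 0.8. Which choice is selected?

Corn: 0.8·9 + 0.2·1 = 7.4
Soy: 0.8·8 + 0.2·1 = 6.6
Sorghum: 0.8·8 + 0.2·1 = 6.6
Rye: 0.8·10 + 0.2·1 = 8.2
Oats: 0.8·6 + 0.2·1 = 5
Canola: 0.8·10 + 0.2·3 = 8.6
Highest Hurwicz score = 8.6 → Canola.

Canola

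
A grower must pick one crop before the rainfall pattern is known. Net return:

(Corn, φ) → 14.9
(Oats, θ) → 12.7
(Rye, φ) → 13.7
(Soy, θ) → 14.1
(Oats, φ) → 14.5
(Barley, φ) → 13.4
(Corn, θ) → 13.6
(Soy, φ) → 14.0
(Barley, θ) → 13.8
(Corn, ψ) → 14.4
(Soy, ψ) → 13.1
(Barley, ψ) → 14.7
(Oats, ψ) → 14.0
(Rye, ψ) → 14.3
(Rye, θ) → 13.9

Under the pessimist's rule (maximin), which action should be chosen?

Rye

Row minima: Soy=13.1, Oats=12.7, Rye=13.7, Corn=13.6, Barley=13.4
Best worst-case = 13.7 → Rye.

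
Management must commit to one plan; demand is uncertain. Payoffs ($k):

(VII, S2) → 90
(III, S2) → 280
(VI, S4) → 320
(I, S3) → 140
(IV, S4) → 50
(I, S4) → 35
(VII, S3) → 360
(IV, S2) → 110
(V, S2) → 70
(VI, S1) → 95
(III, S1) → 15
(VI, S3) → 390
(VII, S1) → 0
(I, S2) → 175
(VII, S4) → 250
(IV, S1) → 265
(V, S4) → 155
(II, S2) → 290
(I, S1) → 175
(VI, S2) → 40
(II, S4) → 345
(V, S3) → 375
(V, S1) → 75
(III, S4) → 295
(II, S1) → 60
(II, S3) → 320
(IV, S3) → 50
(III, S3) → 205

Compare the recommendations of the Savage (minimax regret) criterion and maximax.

Column bests: S1=265, S2=290, S3=390, S4=345.
I regrets: 90, 115, 250, 310 → max 310
II regrets: 205, 0, 70, 0 → max 205
III regrets: 250, 10, 185, 50 → max 250
IV regrets: 0, 180, 340, 295 → max 340
V regrets: 190, 220, 15, 190 → max 220
VI regrets: 170, 250, 0, 25 → max 250
VII regrets: 265, 200, 30, 95 → max 265
Smallest max regret = 205 → II.
Row maxima: I=175, II=345, III=295, IV=265, V=375, VI=390, VII=360
Best best-case = 390 → VI.

minimax regret → II; maximax → VI (disagree)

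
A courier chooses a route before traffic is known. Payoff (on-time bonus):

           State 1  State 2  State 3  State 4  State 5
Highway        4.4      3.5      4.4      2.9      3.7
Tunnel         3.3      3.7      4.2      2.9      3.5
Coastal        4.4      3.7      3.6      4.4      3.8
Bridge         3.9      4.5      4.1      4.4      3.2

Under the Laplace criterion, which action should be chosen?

Bridge

Row averages: Highway=3.78, Tunnel=3.52, Coastal=3.98, Bridge=4.02
Highest average = 4.02 → Bridge.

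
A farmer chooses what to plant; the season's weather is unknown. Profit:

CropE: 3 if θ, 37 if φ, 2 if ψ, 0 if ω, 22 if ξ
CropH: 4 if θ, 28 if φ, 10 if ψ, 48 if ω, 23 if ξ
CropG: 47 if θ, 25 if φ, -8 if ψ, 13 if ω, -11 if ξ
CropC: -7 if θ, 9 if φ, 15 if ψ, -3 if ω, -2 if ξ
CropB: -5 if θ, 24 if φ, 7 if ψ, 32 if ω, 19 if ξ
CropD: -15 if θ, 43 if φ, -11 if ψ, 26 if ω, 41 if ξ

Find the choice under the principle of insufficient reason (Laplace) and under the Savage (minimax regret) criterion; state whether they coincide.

laplace → CropH; minimax regret → CropH (agree)

Row averages: CropE=12.8, CropH=22.6, CropG=13.2, CropC=2.4, CropB=15.4, CropD=16.8
Highest average = 22.6 → CropH.
Column bests: θ=47, φ=43, ψ=15, ω=48, ξ=41.
CropE regrets: 44, 6, 13, 48, 19 → max 48
CropH regrets: 43, 15, 5, 0, 18 → max 43
CropG regrets: 0, 18, 23, 35, 52 → max 52
CropC regrets: 54, 34, 0, 51, 43 → max 54
CropB regrets: 52, 19, 8, 16, 22 → max 52
CropD regrets: 62, 0, 26, 22, 0 → max 62
Smallest max regret = 43 → CropH.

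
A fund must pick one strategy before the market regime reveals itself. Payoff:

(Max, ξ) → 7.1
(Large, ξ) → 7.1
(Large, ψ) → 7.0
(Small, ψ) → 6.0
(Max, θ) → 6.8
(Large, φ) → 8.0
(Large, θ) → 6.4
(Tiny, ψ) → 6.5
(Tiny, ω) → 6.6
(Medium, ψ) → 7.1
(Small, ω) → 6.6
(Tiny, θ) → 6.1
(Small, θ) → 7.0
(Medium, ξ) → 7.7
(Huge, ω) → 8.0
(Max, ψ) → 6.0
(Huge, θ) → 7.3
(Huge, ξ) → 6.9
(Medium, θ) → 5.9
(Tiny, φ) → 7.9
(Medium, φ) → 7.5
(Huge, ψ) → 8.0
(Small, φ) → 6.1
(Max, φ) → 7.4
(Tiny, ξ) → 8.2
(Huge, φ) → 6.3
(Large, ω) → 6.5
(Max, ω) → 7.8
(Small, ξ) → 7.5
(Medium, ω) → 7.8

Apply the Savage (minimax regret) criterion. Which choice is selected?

Column bests: θ=7.3, φ=8.0, ψ=8.0, ω=8.0, ξ=8.2.
Tiny regrets: 1.2, 0.1, 1.5, 1.4, 0.0 → max 1.5
Small regrets: 0.3, 1.9, 2.0, 1.4, 0.7 → max 2.0
Medium regrets: 1.4, 0.5, 0.9, 0.2, 0.5 → max 1.4
Large regrets: 0.9, 0.0, 1.0, 1.5, 1.1 → max 1.5
Huge regrets: 0.0, 1.7, 0.0, 0.0, 1.3 → max 1.7
Max regrets: 0.5, 0.6, 2.0, 0.2, 1.1 → max 2.0
Smallest max regret = 1.4 → Medium.

Medium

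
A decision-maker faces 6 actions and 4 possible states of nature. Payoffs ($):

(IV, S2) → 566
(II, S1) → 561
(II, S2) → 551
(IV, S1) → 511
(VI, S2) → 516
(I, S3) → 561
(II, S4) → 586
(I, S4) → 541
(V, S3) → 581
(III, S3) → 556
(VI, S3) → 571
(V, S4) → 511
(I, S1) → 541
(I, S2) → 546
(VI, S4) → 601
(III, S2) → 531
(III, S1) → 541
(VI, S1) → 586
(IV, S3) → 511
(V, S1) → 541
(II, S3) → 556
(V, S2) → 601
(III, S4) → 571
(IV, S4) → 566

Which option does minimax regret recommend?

II

Column bests: S1=586, S2=601, S3=581, S4=601.
I regrets: 45, 55, 20, 60 → max 60
II regrets: 25, 50, 25, 15 → max 50
III regrets: 45, 70, 25, 30 → max 70
IV regrets: 75, 35, 70, 35 → max 75
V regrets: 45, 0, 0, 90 → max 90
VI regrets: 0, 85, 10, 0 → max 85
Smallest max regret = 50 → II.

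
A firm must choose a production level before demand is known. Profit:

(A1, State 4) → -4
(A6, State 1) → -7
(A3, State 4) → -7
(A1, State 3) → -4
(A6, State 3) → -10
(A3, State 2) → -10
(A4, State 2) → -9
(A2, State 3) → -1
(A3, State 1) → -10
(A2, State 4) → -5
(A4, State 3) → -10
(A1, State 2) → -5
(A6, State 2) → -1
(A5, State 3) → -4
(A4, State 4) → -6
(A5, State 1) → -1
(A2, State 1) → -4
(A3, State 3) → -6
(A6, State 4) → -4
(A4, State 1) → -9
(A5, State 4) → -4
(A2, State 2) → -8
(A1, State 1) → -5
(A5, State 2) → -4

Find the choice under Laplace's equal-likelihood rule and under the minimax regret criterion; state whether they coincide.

Row averages: A1=-4.5, A2=-4.5, A3=-8.25, A4=-8.5, A5=-3.25, A6=-5.5
Highest average = -3.25 → A5.
Column bests: State 1=-1, State 2=-1, State 3=-1, State 4=-4.
A1 regrets: 4, 4, 3, 0 → max 4
A2 regrets: 3, 7, 0, 1 → max 7
A3 regrets: 9, 9, 5, 3 → max 9
A4 regrets: 8, 8, 9, 2 → max 9
A5 regrets: 0, 3, 3, 0 → max 3
A6 regrets: 6, 0, 9, 0 → max 9
Smallest max regret = 3 → A5.

laplace → A5; minimax regret → A5 (agree)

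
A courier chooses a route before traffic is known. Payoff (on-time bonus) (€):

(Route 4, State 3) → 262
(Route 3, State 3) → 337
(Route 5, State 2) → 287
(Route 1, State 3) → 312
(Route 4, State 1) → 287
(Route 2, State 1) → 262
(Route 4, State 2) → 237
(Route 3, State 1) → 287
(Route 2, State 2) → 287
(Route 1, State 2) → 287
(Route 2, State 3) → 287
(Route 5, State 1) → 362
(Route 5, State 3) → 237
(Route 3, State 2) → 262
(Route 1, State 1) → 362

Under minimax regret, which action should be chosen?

Route 1

Column bests: State 1=362, State 2=287, State 3=337.
Route 1 regrets: 0, 0, 25 → max 25
Route 2 regrets: 100, 0, 50 → max 100
Route 3 regrets: 75, 25, 0 → max 75
Route 4 regrets: 75, 50, 75 → max 75
Route 5 regrets: 0, 0, 100 → max 100
Smallest max regret = 25 → Route 1.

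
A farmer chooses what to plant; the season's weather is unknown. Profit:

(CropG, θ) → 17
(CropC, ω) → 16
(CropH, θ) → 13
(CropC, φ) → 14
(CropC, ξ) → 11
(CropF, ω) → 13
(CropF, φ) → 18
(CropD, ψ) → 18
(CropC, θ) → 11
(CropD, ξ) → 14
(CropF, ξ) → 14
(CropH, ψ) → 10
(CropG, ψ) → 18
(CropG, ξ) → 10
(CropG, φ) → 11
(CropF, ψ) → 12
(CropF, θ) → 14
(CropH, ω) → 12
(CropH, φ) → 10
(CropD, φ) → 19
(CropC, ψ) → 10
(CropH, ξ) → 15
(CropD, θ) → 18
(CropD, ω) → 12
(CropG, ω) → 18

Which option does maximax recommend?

Row maxima: CropG=18, CropF=18, CropD=19, CropH=15, CropC=16
Best best-case = 19 → CropD.

CropD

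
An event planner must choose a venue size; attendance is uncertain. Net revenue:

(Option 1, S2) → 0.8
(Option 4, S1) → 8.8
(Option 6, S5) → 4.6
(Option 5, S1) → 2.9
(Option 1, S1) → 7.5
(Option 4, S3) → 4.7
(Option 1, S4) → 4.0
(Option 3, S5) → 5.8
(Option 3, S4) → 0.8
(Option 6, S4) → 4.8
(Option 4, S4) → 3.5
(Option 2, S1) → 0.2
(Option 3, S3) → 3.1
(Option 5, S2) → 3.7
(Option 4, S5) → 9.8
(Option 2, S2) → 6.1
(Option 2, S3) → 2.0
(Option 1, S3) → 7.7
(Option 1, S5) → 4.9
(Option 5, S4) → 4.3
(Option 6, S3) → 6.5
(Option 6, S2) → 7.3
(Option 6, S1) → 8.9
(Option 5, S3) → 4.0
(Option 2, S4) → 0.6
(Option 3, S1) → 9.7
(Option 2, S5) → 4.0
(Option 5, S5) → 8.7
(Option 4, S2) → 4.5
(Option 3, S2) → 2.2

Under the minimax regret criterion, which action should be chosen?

Column bests: S1=9.7, S2=7.3, S3=7.7, S4=4.8, S5=9.8.
Option 1 regrets: 2.2, 6.5, 0.0, 0.8, 4.9 → max 6.5
Option 2 regrets: 9.5, 1.2, 5.7, 4.2, 5.8 → max 9.5
Option 3 regrets: 0.0, 5.1, 4.6, 4.0, 4.0 → max 5.1
Option 4 regrets: 0.9, 2.8, 3.0, 1.3, 0.0 → max 3.0
Option 5 regrets: 6.8, 3.6, 3.7, 0.5, 1.1 → max 6.8
Option 6 regrets: 0.8, 0.0, 1.2, 0.0, 5.2 → max 5.2
Smallest max regret = 3.0 → Option 4.

Option 4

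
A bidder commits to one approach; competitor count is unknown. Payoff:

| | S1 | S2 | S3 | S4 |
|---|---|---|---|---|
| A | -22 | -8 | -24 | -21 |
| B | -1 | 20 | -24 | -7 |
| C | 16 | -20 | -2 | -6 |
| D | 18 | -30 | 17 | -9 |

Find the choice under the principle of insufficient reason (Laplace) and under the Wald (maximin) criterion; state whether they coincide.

Row averages: A=-18.75, B=-3, C=-3, D=-1
Highest average = -1 → D.
Row minima: A=-24, B=-24, C=-20, D=-30
Best worst-case = -20 → C.

laplace → D; maximin → C (disagree)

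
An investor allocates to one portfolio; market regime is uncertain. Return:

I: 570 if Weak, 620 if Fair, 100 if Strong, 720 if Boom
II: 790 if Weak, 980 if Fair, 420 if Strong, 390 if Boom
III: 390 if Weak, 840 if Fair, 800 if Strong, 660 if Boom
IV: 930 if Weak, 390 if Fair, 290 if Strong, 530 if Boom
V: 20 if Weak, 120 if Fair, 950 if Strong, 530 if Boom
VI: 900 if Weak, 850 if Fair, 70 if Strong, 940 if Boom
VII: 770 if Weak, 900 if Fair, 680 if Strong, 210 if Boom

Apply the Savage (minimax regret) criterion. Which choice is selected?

III

Column bests: Weak=930, Fair=980, Strong=950, Boom=940.
I regrets: 360, 360, 850, 220 → max 850
II regrets: 140, 0, 530, 550 → max 550
III regrets: 540, 140, 150, 280 → max 540
IV regrets: 0, 590, 660, 410 → max 660
V regrets: 910, 860, 0, 410 → max 910
VI regrets: 30, 130, 880, 0 → max 880
VII regrets: 160, 80, 270, 730 → max 730
Smallest max regret = 540 → III.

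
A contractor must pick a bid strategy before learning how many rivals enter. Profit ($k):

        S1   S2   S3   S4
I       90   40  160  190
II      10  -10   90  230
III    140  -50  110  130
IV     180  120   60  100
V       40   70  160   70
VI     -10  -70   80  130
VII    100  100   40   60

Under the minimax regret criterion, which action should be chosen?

Column bests: S1=180, S2=120, S3=160, S4=230.
I regrets: 90, 80, 0, 40 → max 90
II regrets: 170, 130, 70, 0 → max 170
III regrets: 40, 170, 50, 100 → max 170
IV regrets: 0, 0, 100, 130 → max 130
V regrets: 140, 50, 0, 160 → max 160
VI regrets: 190, 190, 80, 100 → max 190
VII regrets: 80, 20, 120, 170 → max 170
Smallest max regret = 90 → I.

I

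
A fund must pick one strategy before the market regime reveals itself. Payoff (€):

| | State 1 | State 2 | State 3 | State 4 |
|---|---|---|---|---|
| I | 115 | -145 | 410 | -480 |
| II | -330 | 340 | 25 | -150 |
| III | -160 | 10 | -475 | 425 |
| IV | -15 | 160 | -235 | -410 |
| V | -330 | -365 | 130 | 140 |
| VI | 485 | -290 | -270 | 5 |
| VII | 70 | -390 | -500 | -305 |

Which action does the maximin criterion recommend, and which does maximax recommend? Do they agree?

maximin → VI; maximax → VI (agree)

Row minima: I=-480, II=-330, III=-475, IV=-410, V=-365, VI=-290, VII=-500
Best worst-case = -290 → VI.
Row maxima: I=410, II=340, III=425, IV=160, V=140, VI=485, VII=70
Best best-case = 485 → VI.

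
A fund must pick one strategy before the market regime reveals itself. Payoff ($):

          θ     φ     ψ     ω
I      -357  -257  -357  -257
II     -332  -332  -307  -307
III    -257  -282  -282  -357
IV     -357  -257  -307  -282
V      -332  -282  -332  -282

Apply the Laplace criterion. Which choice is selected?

III

Row averages: I=-307, II=-319.5, III=-294.5, IV=-300.75, V=-307
Highest average = -294.5 → III.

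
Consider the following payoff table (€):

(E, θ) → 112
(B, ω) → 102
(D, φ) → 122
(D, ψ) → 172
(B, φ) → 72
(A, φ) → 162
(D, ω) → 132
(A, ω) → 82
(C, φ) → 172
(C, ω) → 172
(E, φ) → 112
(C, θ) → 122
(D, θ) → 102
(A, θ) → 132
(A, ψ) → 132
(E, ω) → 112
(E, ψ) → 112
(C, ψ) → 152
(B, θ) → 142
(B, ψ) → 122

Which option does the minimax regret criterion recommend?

Column bests: θ=142, φ=172, ψ=172, ω=172.
A regrets: 10, 10, 40, 90 → max 90
B regrets: 0, 100, 50, 70 → max 100
C regrets: 20, 0, 20, 0 → max 20
D regrets: 40, 50, 0, 40 → max 50
E regrets: 30, 60, 60, 60 → max 60
Smallest max regret = 20 → C.

C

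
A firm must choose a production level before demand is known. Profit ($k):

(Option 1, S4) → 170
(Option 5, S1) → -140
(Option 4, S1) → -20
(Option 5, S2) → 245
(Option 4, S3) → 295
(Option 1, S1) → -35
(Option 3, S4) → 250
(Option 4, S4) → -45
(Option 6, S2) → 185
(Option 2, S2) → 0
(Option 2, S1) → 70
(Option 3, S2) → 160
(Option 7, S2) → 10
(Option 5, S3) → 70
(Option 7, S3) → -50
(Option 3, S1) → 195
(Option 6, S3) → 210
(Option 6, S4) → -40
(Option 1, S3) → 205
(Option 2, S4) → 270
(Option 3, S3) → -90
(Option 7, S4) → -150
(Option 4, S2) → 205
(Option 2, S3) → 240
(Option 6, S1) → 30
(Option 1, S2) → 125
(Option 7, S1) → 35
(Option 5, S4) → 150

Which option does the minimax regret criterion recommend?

Option 1

Column bests: S1=195, S2=245, S3=295, S4=270.
Option 1 regrets: 230, 120, 90, 100 → max 230
Option 2 regrets: 125, 245, 55, 0 → max 245
Option 3 regrets: 0, 85, 385, 20 → max 385
Option 4 regrets: 215, 40, 0, 315 → max 315
Option 5 regrets: 335, 0, 225, 120 → max 335
Option 6 regrets: 165, 60, 85, 310 → max 310
Option 7 regrets: 160, 235, 345, 420 → max 420
Smallest max regret = 230 → Option 1.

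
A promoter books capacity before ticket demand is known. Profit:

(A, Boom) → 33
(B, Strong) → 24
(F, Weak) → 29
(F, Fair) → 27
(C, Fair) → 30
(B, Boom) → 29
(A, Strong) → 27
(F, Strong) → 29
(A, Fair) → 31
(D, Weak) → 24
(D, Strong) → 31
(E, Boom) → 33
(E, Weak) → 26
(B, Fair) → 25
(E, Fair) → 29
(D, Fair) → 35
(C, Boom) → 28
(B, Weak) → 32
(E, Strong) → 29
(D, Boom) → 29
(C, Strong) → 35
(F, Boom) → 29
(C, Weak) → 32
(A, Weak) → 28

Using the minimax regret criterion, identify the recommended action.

C

Column bests: Weak=32, Fair=35, Strong=35, Boom=33.
A regrets: 4, 4, 8, 0 → max 8
B regrets: 0, 10, 11, 4 → max 11
C regrets: 0, 5, 0, 5 → max 5
D regrets: 8, 0, 4, 4 → max 8
E regrets: 6, 6, 6, 0 → max 6
F regrets: 3, 8, 6, 4 → max 8
Smallest max regret = 5 → C.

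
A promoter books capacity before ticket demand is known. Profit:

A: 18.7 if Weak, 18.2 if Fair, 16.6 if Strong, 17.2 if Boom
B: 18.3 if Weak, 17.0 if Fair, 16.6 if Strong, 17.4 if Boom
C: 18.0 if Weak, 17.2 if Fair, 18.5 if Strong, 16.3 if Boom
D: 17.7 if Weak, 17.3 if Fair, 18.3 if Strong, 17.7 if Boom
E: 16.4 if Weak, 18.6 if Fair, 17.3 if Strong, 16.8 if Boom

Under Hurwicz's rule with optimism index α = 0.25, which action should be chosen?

D

A: 0.25·18.7 + 0.75·16.6 = 17.125
B: 0.25·18.3 + 0.75·16.6 = 17.025
C: 0.25·18.5 + 0.75·16.3 = 16.85
D: 0.25·18.3 + 0.75·17.3 = 17.55
E: 0.25·18.6 + 0.75·16.4 = 16.95
Highest Hurwicz score = 17.55 → D.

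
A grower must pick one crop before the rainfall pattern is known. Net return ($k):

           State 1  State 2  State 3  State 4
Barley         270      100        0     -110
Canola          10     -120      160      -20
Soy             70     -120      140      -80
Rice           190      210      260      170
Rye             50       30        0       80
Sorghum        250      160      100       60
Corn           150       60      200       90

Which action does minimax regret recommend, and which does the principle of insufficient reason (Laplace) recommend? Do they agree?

minimax regret → Rice; laplace → Rice (agree)

Column bests: State 1=270, State 2=210, State 3=260, State 4=170.
Barley regrets: 0, 110, 260, 280 → max 280
Canola regrets: 260, 330, 100, 190 → max 330
Soy regrets: 200, 330, 120, 250 → max 330
Rice regrets: 80, 0, 0, 0 → max 80
Rye regrets: 220, 180, 260, 90 → max 260
Sorghum regrets: 20, 50, 160, 110 → max 160
Corn regrets: 120, 150, 60, 80 → max 150
Smallest max regret = 80 → Rice.
Row averages: Barley=65, Canola=7.5, Soy=2.5, Rice=207.5, Rye=40, Sorghum=142.5, Corn=125
Highest average = 207.5 → Rice.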